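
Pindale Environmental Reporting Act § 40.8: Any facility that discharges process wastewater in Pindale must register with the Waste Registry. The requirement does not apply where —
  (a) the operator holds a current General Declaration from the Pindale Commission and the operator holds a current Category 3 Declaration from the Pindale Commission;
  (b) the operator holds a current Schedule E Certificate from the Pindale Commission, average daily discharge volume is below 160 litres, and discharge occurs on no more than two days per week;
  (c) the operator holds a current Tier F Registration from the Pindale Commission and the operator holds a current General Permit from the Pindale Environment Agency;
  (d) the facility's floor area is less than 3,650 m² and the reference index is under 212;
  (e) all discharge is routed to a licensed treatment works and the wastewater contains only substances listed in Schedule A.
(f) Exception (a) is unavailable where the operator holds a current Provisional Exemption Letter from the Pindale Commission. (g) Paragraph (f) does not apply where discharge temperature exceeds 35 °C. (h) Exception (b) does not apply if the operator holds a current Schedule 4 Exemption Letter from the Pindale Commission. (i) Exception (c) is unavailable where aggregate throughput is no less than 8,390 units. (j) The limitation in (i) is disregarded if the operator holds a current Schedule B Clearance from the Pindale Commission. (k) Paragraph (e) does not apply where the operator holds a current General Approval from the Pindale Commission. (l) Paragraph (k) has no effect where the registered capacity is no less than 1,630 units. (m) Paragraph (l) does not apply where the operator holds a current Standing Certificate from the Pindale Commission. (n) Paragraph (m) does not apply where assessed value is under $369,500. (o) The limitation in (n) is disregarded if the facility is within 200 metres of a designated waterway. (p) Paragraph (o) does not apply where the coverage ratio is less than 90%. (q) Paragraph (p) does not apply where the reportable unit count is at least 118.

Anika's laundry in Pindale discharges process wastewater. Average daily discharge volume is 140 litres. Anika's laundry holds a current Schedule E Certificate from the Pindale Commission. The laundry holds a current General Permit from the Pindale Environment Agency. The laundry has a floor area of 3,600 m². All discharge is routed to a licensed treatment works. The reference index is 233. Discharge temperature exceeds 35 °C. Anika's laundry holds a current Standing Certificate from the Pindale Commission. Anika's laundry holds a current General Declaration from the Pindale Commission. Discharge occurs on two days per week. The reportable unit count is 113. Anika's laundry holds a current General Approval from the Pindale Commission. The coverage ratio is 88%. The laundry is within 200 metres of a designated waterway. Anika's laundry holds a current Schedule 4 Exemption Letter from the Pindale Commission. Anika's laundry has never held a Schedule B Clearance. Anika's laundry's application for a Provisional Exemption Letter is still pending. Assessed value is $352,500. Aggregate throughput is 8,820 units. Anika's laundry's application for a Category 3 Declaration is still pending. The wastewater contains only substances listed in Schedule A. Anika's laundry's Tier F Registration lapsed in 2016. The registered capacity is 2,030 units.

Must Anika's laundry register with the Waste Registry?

Exception (a) fails — no current Category 3 Declaration is held.
Exception (b)'s conditions are all satisfied: a current Schedule E Certificate is held; average daily discharge volume is 140 litres, below the 160 litres limit; discharge occurs on no more than two days per week. But applying paragraph (h): (h) is engaged — a current Schedule 4 Exemption Letter is held. (b) is therefore removed.
Exception (c) fails — no current Tier F Registration is held.
Exception (d) fails — the reference index is 233, not under 212.
Exception (e)'s conditions are all satisfied: discharge is routed to a licensed treatment works; the wastewater is Schedule-A-only. As to paragraphs (k)–(q): (k) would limit (e) — a current General Approval is held — but (l) sets (k) aside: (l) applies — the registered capacity is 2,030 units, meeting the 1,630 units threshold. (m) would limit (l) — a current Standing Certificate is held — but (n) sets (m) aside: (n) operates against (m): assessed value is $352,500, under the $369,500 limit. (o) is triggered (the laundry is within 200 m of a designated waterway), but is displaced by (p): (p) applies — the coverage ratio is 88%, less than the 90% limit. (q) is not engaged (the reportable unit count is 113, short of 118), so (p) stands. So (e) applies.

No — exception (e) applies; Anika's laundry is not required to register with the Waste Registry.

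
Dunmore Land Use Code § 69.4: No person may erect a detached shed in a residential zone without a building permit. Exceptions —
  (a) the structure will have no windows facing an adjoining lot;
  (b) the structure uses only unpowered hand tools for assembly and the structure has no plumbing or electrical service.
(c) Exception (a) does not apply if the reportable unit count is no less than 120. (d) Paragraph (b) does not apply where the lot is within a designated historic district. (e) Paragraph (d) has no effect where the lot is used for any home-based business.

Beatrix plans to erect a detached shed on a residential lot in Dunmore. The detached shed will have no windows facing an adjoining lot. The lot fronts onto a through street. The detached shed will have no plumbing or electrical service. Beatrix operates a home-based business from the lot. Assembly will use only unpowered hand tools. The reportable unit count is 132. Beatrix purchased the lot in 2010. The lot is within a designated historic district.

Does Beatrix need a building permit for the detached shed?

Exception (a): no windows face an adjoining lot — every condition holds. However, paragraph (c) must be considered: (c) is engaged — the reportable unit count is 132, meeting the 120 threshold. Exception (a) does not apply.
Exception (b): assembly uses only hand tools; there is no plumbing or electrical service — every condition holds. Under paragraphs (d)–(e): (d) is engaged (the lot is in a historic district), but is displaced by (e): (e) applies — a home-based business operates on the lot. So (b) applies.

No — exception (b) applies; Beatrix does not need a building permit.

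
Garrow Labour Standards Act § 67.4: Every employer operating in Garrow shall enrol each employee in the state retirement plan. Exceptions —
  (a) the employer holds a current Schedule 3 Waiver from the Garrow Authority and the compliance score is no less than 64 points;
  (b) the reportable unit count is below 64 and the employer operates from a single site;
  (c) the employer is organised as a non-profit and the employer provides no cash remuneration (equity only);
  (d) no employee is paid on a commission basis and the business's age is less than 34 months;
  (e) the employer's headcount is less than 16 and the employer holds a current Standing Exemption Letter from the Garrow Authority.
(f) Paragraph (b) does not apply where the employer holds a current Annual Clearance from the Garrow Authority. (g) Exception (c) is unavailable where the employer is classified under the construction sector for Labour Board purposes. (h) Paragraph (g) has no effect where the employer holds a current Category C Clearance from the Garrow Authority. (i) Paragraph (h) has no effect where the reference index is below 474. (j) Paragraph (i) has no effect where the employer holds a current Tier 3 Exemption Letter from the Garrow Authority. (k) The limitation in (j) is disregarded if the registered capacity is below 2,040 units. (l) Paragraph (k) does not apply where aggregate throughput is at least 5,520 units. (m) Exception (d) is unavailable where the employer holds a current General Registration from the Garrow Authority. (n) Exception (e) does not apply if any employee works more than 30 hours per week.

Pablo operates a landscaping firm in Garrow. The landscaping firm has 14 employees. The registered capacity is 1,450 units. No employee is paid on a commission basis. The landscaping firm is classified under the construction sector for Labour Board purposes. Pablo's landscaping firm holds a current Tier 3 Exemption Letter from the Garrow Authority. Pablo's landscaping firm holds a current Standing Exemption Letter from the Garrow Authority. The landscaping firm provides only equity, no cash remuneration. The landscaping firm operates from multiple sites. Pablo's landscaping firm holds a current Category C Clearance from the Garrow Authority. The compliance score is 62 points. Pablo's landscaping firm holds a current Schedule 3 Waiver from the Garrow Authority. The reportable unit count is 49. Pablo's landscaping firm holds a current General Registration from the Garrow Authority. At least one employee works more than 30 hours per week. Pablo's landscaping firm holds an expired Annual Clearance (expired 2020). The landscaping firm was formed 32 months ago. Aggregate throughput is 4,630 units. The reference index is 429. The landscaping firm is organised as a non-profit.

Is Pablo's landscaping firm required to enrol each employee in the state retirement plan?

Yes — Pablo's landscaping firm must enrol each employee in the state retirement plan.

Exception (a) requires that the compliance score is no less than 64 points; but the compliance score is 62 points, short of 64 points, so (a) is unavailable.
Exception (b) fails — the employer operates from multiple sites.
Exception (c)'s conditions are all satisfied: the employer is a non-profit; remuneration is equity-only. But: (g) operates against (c): the landscaping firm is classified under the construction sector. (h) is triggered (a current Category C Clearance is held), but is set aside by (i): (i) is triggered — the reference index is 429, below the 474 limit. (j) operates (a current Tier 3 Exemption Letter is held), but yields to (k): (k) applies — the registered capacity is 1,450 units, below the 2,040 units limit. (l) does not operate here (aggregate throughput is 4,630 units, short of 5,520 units), so (k) stands. (c) is therefore removed.
All of (d)'s requirements are met (no employee is paid on commission; the business's age is 32 months, less than the 34 months limit). Turning to paragraph (m): (m) operates against (d): a current General Registration is held. So (d) is unavailable.
Exception (e) is satisfied on its face — the employer's headcount is 14, less than the 16 limit; a current Standing Exemption Letter is held. Turning to paragraph (n): (n) is engaged — at least one employee exceeds 30 hours/week. (e) is therefore removed.
Every exception is unavailable, so the rule governs.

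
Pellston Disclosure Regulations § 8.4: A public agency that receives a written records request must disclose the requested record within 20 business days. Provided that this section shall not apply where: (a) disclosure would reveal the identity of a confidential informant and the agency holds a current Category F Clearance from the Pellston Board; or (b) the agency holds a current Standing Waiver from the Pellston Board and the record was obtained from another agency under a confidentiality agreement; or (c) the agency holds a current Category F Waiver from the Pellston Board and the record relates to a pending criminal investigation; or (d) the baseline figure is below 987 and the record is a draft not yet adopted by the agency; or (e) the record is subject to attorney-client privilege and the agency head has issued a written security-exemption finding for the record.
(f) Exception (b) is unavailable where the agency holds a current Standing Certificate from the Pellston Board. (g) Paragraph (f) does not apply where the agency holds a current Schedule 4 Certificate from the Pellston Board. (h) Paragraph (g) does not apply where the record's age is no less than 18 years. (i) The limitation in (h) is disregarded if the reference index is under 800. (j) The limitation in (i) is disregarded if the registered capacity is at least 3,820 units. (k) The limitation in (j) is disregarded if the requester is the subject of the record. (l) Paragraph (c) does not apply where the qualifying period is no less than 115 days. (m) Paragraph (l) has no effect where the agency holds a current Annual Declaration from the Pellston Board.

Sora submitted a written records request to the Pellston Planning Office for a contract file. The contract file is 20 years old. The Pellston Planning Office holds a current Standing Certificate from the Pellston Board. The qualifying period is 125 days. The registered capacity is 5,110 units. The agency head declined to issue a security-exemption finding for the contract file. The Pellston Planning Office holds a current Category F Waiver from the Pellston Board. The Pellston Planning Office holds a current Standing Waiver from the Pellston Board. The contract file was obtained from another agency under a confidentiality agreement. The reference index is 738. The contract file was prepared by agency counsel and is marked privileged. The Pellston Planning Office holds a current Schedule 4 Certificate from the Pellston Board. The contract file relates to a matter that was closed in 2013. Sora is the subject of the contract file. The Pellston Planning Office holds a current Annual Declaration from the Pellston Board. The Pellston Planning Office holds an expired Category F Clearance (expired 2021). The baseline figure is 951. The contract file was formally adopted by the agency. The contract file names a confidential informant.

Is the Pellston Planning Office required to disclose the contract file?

No — exception (b) applies; the Pellston Planning Office is not required to disclose the contract file.

Exception (a) fails — there is no Category F Clearance in force.
All of (b)'s requirements are met (a current Standing Waiver is held; the contract file was obtained under a confidentiality agreement). Under paragraphs (f)–(k): (f) is triggered (a current Standing Certificate is held), but is displaced by (g): (g) is engaged — a current Schedule 4 Certificate is held. (h) would limit (g) — the record's age is 20 years, meeting the 18 years threshold — but (i) sets (h) aside: (i) operates against (h): the reference index is 738, under the 800 limit. (j) would limit (i) — the registered capacity is 5,110 units, meeting the 3,820 units threshold — but (k) sets (j) aside: (k) is triggered — Sora is the subject of the contract file. (b) remains available.
Exception (c) does not apply: the contract file relates to a closed matter.
Exception (d) does not apply: the contract file has been formally adopted.
Exception (e) requires that the agency head has issued a written security-exemption finding for the record; but the agency head declined to issue a security-exemption finding, so (e) is unavailable.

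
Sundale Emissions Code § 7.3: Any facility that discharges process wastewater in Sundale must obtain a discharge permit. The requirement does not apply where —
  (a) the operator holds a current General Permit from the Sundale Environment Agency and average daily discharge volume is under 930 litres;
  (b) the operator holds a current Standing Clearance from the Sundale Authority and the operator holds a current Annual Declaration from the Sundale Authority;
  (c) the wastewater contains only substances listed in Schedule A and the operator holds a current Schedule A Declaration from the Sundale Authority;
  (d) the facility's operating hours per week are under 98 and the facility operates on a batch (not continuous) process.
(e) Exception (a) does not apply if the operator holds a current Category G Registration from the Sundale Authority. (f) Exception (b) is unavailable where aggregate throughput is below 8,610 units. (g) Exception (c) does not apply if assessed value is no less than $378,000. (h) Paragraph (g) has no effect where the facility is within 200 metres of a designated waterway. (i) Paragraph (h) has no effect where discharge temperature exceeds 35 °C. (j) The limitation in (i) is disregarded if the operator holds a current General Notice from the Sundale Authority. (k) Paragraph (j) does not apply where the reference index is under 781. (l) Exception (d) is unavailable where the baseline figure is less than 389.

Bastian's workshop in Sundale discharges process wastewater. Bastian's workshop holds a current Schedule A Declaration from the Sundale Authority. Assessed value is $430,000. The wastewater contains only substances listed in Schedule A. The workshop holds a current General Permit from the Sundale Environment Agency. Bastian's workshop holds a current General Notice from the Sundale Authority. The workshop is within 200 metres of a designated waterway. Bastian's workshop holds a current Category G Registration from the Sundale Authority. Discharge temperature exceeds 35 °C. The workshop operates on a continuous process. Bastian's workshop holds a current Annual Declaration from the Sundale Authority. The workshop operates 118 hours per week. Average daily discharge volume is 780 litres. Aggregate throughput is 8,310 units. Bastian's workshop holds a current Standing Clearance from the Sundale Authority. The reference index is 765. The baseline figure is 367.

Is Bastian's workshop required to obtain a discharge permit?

All of (a)'s requirements are met (a current General Permit is held; average daily discharge volume is 780 litres, under the 930 litres limit). Turning to paragraph (e): (e) operates against (a): a current Category G Registration is held. Exception (a) does not apply.
All of (b)'s requirements are met (a current Standing Clearance is held; a current Annual Declaration is held). But applying paragraph (f): (f) applies — aggregate throughput is 8,310 units, below the 8,610 units limit. So (b) is unavailable.
Exception (c) is satisfied on its face — the wastewater is Schedule-A-only; a current Schedule A Declaration is held. However, paragraphs (g)–(k) must be considered: (g) operates — assessed value is $430,000, meeting the $378,000 threshold. (h) would limit (g) — the workshop is within 200 m of a designated waterway — but (i) sets (h) aside: (i) operates against (h): discharge temperature exceeds 35 °C. (j) would limit (i) — a current General Notice is held — but (k) sets (j) aside: (k) is triggered — the reference index is 765, under the 781 limit. Exception (c) does not apply.
Exception (d) requires that the facility's operating hours per week are under 98; but the facility's operating hours per week are 118, not under 98, so (d) is unavailable.
No exception is made out. Bastian's workshop falls within the general rule.

Yes — Bastian's workshop must obtain a discharge permit.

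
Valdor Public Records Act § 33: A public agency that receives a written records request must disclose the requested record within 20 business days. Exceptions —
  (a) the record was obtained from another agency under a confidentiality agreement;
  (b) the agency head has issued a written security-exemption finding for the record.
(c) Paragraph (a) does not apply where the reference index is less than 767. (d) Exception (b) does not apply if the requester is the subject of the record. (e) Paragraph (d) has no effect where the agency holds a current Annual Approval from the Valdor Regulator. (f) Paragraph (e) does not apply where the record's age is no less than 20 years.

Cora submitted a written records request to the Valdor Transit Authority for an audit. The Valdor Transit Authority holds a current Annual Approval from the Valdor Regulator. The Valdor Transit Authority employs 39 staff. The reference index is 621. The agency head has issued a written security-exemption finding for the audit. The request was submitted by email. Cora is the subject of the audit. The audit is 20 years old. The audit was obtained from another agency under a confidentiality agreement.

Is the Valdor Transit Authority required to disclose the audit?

Yes — the Valdor Transit Authority must disclose the audit.

Exception (a)'s conditions are all satisfied: the audit was obtained under a confidentiality agreement. However, paragraph (c) must be considered: (c) operates — the reference index is 621, less than the 767 limit. So (a) is unavailable.
All of (b)'s requirements are met (a written security-exemption finding has been issued). Turning to paragraphs (d)–(f): (d) is engaged — Cora is the subject of the audit. (e) would limit (d) — a current Annual Approval is held — but (f) sets (e) aside: (f) is triggered — the record's age is 20 years, meeting the 20 years threshold. So (b) is unavailable.
Every exception is unavailable, so the rule governs.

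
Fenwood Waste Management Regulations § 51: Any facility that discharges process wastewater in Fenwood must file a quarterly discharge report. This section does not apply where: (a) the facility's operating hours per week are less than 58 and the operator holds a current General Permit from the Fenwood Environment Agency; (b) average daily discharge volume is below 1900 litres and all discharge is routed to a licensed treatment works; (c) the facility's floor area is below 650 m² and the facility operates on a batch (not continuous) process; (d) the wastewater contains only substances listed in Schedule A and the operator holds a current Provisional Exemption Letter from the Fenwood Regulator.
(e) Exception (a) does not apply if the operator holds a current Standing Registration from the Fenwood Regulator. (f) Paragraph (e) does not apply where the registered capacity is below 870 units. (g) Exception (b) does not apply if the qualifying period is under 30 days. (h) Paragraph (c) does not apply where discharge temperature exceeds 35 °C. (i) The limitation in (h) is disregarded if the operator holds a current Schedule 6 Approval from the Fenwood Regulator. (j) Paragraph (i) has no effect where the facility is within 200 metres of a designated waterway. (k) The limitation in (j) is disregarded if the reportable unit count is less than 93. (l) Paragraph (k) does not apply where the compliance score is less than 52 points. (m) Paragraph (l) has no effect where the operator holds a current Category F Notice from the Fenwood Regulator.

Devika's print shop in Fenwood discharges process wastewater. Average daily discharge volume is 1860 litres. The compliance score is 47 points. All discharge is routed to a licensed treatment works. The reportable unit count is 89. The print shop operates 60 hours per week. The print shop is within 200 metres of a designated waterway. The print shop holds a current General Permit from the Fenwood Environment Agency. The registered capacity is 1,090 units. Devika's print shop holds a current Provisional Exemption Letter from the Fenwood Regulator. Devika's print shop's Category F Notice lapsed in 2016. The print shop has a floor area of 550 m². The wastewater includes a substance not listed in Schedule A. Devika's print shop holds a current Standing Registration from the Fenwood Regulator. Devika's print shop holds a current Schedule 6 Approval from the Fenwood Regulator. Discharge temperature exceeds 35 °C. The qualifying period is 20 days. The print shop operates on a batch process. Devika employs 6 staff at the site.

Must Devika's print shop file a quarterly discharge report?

Yes — Devika's print shop must file a quarterly discharge report.

Exception (a) does not apply: the facility's operating hours per week are 60, not less than 58.
All of (b)'s requirements are met (average daily discharge volume is 1860 litres, below the 1900 litres limit; discharge is routed to a licensed treatment works). However, paragraph (g) must be considered: (g) operates against (b): the qualifying period is 20 days, under the 30 days limit. Exception (b) does not apply.
All of (c)'s requirements are met (the facility's floor area is 550 m², below the 650 m² limit; the facility operates on a batch process). But applying paragraphs (h)–(m): (h) operates against (c): discharge temperature exceeds 35 °C. (i) would limit (h) — a current Schedule 6 Approval is held — but (j) sets (i) aside: (j) is triggered — the print shop is within 200 m of a designated waterway. (k) applies (the reportable unit count is 89, less than the 93 limit), but is overridden by (l): (l) operates against (k): the compliance score is 47 points, less than the 52 points limit. (m), which would lift (l), is not engaged — no current Category F Notice is held. Exception (c) does not apply.
Exception (d) requires that the wastewater contains only substances listed in Schedule A; but the wastewater includes a non-Schedule-A substance, so (d) is unavailable.
Every exception is unavailable, so the rule governs.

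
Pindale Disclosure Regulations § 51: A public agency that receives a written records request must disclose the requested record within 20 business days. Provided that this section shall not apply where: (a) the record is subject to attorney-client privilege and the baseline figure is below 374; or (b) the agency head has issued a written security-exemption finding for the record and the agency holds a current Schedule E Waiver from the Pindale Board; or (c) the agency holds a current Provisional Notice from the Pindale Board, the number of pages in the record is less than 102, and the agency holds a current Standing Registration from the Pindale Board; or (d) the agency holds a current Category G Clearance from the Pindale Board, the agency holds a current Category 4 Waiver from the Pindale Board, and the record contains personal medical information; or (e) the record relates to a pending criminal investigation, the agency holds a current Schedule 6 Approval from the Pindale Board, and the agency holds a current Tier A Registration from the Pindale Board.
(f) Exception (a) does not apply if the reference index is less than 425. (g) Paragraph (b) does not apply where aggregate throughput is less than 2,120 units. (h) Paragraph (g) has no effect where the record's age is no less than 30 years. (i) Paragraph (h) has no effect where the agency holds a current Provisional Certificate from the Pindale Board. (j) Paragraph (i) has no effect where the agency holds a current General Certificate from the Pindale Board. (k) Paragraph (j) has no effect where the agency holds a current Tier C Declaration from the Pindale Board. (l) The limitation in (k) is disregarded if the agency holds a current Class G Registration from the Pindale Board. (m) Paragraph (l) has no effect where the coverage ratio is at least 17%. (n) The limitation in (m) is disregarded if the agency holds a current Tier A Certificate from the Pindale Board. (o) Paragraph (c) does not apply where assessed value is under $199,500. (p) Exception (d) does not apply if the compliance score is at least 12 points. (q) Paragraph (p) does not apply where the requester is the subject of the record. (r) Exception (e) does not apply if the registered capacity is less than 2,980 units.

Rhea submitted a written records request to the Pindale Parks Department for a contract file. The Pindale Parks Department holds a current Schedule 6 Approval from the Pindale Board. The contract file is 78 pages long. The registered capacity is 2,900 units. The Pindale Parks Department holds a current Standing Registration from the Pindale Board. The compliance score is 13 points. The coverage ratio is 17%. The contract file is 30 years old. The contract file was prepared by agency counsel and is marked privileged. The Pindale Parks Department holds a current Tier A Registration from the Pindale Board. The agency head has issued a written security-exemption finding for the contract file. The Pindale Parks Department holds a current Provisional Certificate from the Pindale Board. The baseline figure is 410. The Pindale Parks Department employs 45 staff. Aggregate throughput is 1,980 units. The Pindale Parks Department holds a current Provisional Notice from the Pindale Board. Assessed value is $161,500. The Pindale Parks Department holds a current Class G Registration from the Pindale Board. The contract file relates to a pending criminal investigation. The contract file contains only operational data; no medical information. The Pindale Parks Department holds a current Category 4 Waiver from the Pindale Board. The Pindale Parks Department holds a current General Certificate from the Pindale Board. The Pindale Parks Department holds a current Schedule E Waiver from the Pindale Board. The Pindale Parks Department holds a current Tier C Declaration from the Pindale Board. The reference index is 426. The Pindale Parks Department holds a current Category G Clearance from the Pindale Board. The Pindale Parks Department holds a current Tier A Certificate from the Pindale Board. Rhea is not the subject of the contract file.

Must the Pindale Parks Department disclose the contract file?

Exception (a) fails — the baseline figure is 410, not below 374.
Exception (b)'s conditions are all satisfied: a written security-exemption finding has been issued; a current Schedule E Waiver is held. As to paragraphs (g)–(n): (g) would limit (b) — aggregate throughput is 1,980 units, less than the 2,120 units limit — but (h) sets (g) aside: (h) operates against (g): the record's age is 30 years, meeting the 30 years threshold. (i) would limit (h) — a current Provisional Certificate is held — but (j) sets (i) aside: (j) operates against (i): a current General Certificate is held. (k) is engaged (a current Tier C Declaration is held), but is set aside by (l): (l) operates — a current Class G Registration is held. (m) operates (the coverage ratio is 17%, meeting the 17% threshold), but is set aside by (n): (n) operates against (m): a current Tier A Certificate is held. (b) remains available.
Exception (c)'s conditions are all satisfied: a current Provisional Notice is held; the number of pages in the record is 78, less than the 102 limit; a current Standing Registration is held. However, paragraph (o) must be considered: (o) is engaged — assessed value is $161,500, under the $199,500 limit. Exception (c) does not apply.
Exception (d) requires that the record contains personal medical information; but the contract file contains only operational data, so (d) is unavailable.
Exception (e) is satisfied on its face — the contract file relates to a pending investigation; a current Schedule 6 Approval is held; a current Tier A Registration is held. But: (r) applies — the registered capacity is 2,900 units, less than the 2,980 units limit. (e) is therefore removed.

No — exception (b) applies; the Pindale Parks Department is not required to disclose the contract file.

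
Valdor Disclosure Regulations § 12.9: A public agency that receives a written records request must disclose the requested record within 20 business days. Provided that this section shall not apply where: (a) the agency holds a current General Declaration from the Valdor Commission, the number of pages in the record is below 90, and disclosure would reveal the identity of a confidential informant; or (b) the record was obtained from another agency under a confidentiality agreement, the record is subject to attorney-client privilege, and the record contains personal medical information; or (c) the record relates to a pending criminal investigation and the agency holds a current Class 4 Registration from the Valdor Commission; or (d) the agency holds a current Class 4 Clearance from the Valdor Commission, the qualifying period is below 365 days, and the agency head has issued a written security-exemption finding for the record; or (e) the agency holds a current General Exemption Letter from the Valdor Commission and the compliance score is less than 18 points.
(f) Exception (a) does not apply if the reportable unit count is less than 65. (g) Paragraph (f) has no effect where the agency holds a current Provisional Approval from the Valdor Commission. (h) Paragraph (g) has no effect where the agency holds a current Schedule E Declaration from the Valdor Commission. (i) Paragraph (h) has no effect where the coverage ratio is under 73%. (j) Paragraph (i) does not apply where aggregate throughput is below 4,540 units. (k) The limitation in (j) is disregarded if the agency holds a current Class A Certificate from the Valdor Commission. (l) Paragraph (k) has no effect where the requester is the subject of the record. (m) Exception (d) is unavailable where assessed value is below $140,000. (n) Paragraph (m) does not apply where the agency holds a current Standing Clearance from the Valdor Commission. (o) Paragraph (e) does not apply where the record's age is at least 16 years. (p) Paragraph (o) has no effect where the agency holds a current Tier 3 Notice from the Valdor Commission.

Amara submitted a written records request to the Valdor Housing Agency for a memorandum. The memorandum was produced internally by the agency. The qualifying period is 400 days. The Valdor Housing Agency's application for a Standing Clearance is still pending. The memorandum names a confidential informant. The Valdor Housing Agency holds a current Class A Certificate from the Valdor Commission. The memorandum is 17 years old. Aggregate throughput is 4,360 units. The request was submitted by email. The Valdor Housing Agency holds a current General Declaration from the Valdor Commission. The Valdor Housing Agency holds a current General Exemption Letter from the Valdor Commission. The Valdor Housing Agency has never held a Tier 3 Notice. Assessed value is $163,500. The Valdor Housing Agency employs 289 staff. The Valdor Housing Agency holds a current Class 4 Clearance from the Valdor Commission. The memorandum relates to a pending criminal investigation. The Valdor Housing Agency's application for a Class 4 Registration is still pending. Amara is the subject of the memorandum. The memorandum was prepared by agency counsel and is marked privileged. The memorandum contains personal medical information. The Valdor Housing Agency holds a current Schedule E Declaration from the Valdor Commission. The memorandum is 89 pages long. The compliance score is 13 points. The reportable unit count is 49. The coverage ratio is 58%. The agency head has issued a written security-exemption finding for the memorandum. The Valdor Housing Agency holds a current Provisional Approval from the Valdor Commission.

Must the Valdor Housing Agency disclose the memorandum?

Exception (a) is satisfied on its face — a current General Declaration is held; the number of pages in the record is 89, below the 90 limit; the memorandum names a confidential informant. But applying paragraphs (f)–(l): (f) applies — the reportable unit count is 49, less than the 65 limit. (g) operates (a current Provisional Approval is held), but is set aside by (h): (h) operates against (g): a current Schedule E Declaration is held. (i) is triggered (the coverage ratio is 58%, under the 73% limit), but yields to (j): (j) operates — aggregate throughput is 4,360 units, below the 4,540 units limit. (k) is triggered (a current Class A Certificate is held), but is overridden by (l): (l) operates against (k): Amara is the subject of the memorandum. (a) is therefore removed.
Exception (b) fails — the memorandum was produced internally.
Exception (c) requires that the agency holds a current Class 4 Registration from the Valdor Commission; but there is no Class 4 Registration in force, so (c) is unavailable.
Exception (d) requires that the qualifying period is below 365 days; but the qualifying period is 400 days, not below 365 days, so (d) is unavailable.
All of (e)'s requirements are met (a current General Exemption Letter is held; the compliance score is 13 points, less than the 18 points limit). But: (o) operates against (e): the record's age is 17 years, meeting the 16 years threshold. (p), which would lift (o), is not triggered — the Tier 3 Notice is not current. Exception (e) does not apply.
Every exception is unavailable, so the rule governs.

Yes — the Valdor Housing Agency must disclose the memorandum.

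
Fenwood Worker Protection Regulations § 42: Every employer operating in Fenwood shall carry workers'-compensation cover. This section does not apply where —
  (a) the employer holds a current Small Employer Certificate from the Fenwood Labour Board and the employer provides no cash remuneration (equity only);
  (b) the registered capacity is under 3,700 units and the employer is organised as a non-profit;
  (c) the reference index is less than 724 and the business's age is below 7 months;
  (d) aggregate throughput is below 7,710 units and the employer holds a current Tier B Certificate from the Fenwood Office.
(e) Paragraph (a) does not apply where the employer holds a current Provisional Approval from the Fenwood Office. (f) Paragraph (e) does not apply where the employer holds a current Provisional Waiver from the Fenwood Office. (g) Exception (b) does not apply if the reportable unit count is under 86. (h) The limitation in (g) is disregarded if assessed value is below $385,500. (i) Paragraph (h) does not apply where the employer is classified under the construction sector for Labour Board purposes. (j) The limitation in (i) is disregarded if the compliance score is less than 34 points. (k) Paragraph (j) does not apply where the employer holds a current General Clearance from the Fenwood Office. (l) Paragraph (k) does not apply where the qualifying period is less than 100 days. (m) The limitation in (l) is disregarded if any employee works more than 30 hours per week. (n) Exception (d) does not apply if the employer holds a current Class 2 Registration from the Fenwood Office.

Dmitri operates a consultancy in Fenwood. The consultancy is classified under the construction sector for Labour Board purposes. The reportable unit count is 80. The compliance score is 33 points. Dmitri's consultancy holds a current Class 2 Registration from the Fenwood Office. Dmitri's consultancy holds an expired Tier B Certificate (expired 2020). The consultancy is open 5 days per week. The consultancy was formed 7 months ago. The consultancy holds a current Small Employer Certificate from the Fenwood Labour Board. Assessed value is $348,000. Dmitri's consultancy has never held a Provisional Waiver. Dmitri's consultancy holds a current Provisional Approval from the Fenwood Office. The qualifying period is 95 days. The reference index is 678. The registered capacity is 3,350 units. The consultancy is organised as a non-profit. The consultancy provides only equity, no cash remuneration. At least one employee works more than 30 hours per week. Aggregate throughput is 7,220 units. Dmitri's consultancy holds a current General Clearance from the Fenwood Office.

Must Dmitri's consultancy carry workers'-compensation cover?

Exception (a) is satisfied on its face — a current Small Employer Certificate is held; remuneration is equity-only. Turning to paragraphs (e)–(f): (e) operates against (a): a current Provisional Approval is held. (f) is not triggered (no current Provisional Waiver is held), so (e) stands. (a) is therefore removed.
All of (b)'s requirements are met (the registered capacity is 3,350 units, under the 3,700 units limit; the employer is a non-profit). But: (g) applies — the reportable unit count is 80, under the 86 limit. (h) would limit (g) — assessed value is $348,000, below the $385,500 limit — but (i) sets (h) aside: (i) is engaged — the consultancy is classified under the construction sector. (j) is triggered (the compliance score is 33 points, less than the 34 points limit), but is itself disapplied by (k): (k) operates against (j): a current General Clearance is held. (l) would limit (k) — the qualifying period is 95 days, less than the 100 days limit — but (m) sets (l) aside: (m) is engaged — at least one employee exceeds 30 hours/week. Exception (b) does not apply.
Exception (c) requires that the business's age is below 7 months; but the business's age is 7 months, not below 7 months, so (c) is unavailable.
Exception (d) requires that the employer holds a current Tier B Certificate from the Fenwood Office; but the Tier B Certificate is not current, so (d) is unavailable.
None of the exceptions is available; § 42 applies in full.

Yes — Dmitri's consultancy must carry workers'-compensation cover.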